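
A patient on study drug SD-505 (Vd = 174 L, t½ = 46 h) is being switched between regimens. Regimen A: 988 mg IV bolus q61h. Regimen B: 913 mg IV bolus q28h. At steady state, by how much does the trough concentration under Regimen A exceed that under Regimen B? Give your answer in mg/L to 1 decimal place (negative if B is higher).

Regimen A: f = (1/2)^(61/46) ≈ 0.3988; Cmin,ss = (988/174)·f/(1−f) ≈ 3.767 mg/L.
Regimen B: f = (1/2)^(28/46) ≈ 0.6558; Cmin,ss = (913/174)·f/(1−f) ≈ 9.997 mg/L.
Difference ≈ 3.767 − 9.997 ≈ -6.230 mg/L.

-6.2 mg/L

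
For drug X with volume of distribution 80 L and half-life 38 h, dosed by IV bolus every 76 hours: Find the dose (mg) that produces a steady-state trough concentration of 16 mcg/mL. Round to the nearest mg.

τ/t½ = 76/38 ≈ 2, so f = (1/2)^(76/38) ≈ 0.250000.
Cmin,ss = (D/Vd)·f/(1−f), so D = Cmin,ss·Vd·(1−f)/f.
D = 16 × 80 × (1−f)/f ≈ 16 × 80 × 3.00000 ≈ 3840.00 mg.

3840 mg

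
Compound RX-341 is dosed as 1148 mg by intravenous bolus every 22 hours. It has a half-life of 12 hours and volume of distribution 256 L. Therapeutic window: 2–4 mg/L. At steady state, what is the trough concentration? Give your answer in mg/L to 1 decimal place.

k = ln2/t½ = ln2/12 ≈ 0.057762 h⁻¹; fraction remaining f = e^(−kτ) = e^(−0.057762×22) ≈ 0.2806.
Each bolus raises the concentration by D/Vd = 1148/256 ≈ 4.484 mg/L.
Steady-state trough Cmin,ss = C₀·f/(1−f) ≈ 4.484 × 0.2806/0.7194 ≈ 1.749 mg/L.
Trough 1.7 mg/L vs MEC 2 mg/L: subtherapeutic.

1.7 mg/L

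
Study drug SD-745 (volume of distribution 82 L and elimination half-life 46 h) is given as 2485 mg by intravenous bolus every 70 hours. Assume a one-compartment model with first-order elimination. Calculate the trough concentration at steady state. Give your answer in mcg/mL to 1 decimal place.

16.2 mcg/mL

k = ln2/t½ = ln2/46 ≈ 0.015068 h⁻¹; fraction remaining f = e^(−kτ) = e^(−0.015068×70) ≈ 0.3483.
Accumulation ratio R = 1/(1 − f) ≈ 1/0.6517 ≈ 1.5344.
Each bolus raises the concentration by D/Vd = 2485/82 ≈ 30.305 mcg/mL.
Cmax,ss = C₀/(1 − f) ≈ 30.305/0.6517 ≈ 46.501 mcg/mL.
One interval later, Cmin,ss = Cmax,ss·e^(−kτ) ≈ 46.501 × 0.3483 ≈ 16.196 mcg/mL.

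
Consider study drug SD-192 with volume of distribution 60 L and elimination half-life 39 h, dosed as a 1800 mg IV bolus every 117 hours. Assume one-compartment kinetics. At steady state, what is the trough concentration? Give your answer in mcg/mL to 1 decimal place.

τ = 117 h = 3 half-lives, so f = (1/2)^3 = 0.125.
At steady state, R = 1/(1 − 0.125) = 8/7.
Single-dose peak C₀ = D/Vd = 1800/60 = 30 mcg/mL.
Steady-state peak Cmax,ss = C₀·R = 30 × 8/7 ≈ 34.286 mcg/mL.
Steady-state trough Cmin,ss = Cmax,ss·f ≈ 34.286 × 0.125 ≈ 4.286 mcg/mL.

4.3 mcg/mL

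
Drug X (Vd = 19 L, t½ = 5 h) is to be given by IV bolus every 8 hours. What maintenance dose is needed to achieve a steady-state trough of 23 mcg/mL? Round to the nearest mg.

888 mg

τ/t½ = 8/5 ≈ 1.6, so f = (1/2)^(8/5) ≈ 0.329877.
Cmin,ss = (D/Vd)·f/(1−f), so D = Cmin,ss·Vd·(1−f)/f.
D = 23 × 19 × (1−f)/f ≈ 23 × 19 × 2.03143 ≈ 887.73 mg.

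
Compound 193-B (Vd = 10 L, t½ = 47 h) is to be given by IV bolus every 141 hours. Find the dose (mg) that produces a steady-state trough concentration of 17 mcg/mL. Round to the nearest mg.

1190 mg

τ/t½ = 141/47 ≈ 3, so f = (1/2)^(141/47) ≈ 0.125000.
Cmin,ss = (D/Vd)·f/(1−f), so D = Cmin,ss·Vd·(1−f)/f.
D = 17 × 10 × (1−f)/f ≈ 17 × 10 × 7.00000 ≈ 1190.00 mg.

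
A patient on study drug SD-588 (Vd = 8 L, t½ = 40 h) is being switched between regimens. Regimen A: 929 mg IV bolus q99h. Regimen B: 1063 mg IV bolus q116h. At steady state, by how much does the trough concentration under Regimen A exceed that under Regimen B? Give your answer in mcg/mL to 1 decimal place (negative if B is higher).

Regimen A: f = (1/2)^(99/40) ≈ 0.1799; Cmin,ss = (929/8)·f/(1−f) ≈ 25.474 mcg/mL.
Regimen B: f = (1/2)^(116/40) ≈ 0.1340; Cmin,ss = (1063/8)·f/(1−f) ≈ 20.560 mcg/mL.
Difference ≈ 25.474 − 20.560 ≈ 4.914 mcg/mL.

4.9 mcg/mL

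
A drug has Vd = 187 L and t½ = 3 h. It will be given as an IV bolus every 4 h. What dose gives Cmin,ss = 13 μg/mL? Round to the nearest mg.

τ/t½ = 4/3 ≈ 1.3333, so f = (1/2)^(4/3) ≈ 0.396850.
Cmin,ss = (D/Vd)·f/(1−f), so D = Cmin,ss·Vd·(1−f)/f.
D = 13 × 187 × (1−f)/f ≈ 13 × 187 × 1.51984 ≈ 3694.73 mg.

3695 mg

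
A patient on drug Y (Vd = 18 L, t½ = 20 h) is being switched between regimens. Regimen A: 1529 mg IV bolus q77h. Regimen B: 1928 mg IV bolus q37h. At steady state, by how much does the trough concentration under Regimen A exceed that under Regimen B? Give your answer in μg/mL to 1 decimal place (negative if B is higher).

-34.8 μg/mL

Regimen A: f = (1/2)^(77/20) ≈ 0.0693; Cmin,ss = (1529/18)·f/(1−f) ≈ 6.325 μg/mL.
Regimen B: f = (1/2)^(37/20) ≈ 0.2774; Cmin,ss = (1928/18)·f/(1−f) ≈ 41.119 μg/mL.
Difference ≈ 6.325 − 41.119 ≈ -34.794 μg/mL.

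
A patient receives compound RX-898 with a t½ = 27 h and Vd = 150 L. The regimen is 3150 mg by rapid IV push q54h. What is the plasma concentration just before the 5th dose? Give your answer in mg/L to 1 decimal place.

7.0 mg/L

f = (1/2)^(τ/t½) = (1/2)^(54/27) ≈ 0.2500.
C₀ = D/Vd = 3150/150 ≈ 21.000 mg/L.
Before the 5th dose, 4 doses have been given. Superposition: Cmin = C₀·(f + f² + … + f^4).
≈ 21.000 × (0.2500 + 0.0625 + 0.0156 + 0.0039) ≈ 21.000 × 0.3320 ≈ 6.972 mg/L.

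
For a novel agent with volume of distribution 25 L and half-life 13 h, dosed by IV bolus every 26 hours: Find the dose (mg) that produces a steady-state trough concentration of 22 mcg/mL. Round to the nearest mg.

τ/t½ = 26/13 ≈ 2, so f = (1/2)^(26/13) ≈ 0.250000.
Cmin,ss = (D/Vd)·f/(1−f), so D = Cmin,ss·Vd·(1−f)/f.
D = 22 × 25 × (1−f)/f ≈ 22 × 25 × 3.00000 ≈ 1650.00 mg.

1650 mg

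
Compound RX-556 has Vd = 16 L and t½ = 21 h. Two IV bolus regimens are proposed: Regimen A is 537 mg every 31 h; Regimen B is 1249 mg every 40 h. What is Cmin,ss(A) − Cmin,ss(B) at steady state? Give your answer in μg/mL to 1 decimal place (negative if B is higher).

-9.6 μg/mL

Regimen A: f = (1/2)^(31/21) ≈ 0.3594; Cmin,ss = (537/16)·f/(1−f) ≈ 18.830 μg/mL.
Regimen B: f = (1/2)^(40/21) ≈ 0.2671; Cmin,ss = (1249/16)·f/(1−f) ≈ 28.449 μg/mL.
Difference ≈ 18.830 − 28.449 ≈ -9.619 μg/mL.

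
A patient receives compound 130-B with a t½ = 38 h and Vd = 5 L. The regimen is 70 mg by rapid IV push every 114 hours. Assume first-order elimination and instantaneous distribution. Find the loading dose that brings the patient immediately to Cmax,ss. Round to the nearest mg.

80 mg

f = (1/2)^(114/38) ≈ 0.125000; accumulation ratio R = 1/(1−f) ≈ 1.14286.
Loading dose to hit Cmax,ss on first dose: D_load = D_maint·R ≈ 70 × 1.14286 ≈ 80.00 mg.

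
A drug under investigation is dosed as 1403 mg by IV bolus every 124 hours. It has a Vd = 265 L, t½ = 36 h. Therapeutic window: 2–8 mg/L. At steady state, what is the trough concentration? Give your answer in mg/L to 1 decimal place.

0.5 mg/L

τ/t½ = 124/36 ≈ 3.4444, so fraction remaining f = (1/2)^(124/36) ≈ 0.0919.
Single-dose peak C₀ = D/Vd = 1403/265 ≈ 5.294 mg/L.
Steady-state trough Cmin,ss = C₀·f/(1−f) ≈ 5.294 × 0.0919/0.9081 ≈ 0.536 mg/L.
Trough 0.5 mg/L vs MEC 2 mg/L: subtherapeutic.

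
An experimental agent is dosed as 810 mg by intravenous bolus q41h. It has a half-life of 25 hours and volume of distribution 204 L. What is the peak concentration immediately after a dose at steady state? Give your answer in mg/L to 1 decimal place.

5.8 mg/L

k = ln2/t½ = ln2/25 ≈ 0.027726 h⁻¹; fraction remaining f = e^(−kτ) = e^(−0.027726×41) ≈ 0.3209.
Accumulation ratio R = 1/(1 − f) ≈ 1/0.6791 ≈ 1.4725.
Single-dose peak C₀ = D/Vd = 810/204 ≈ 3.971 mg/L.
Steady-state peak Cmax,ss = C₀·R ≈ 3.971 × 1.4725 ≈ 5.847 mg/L.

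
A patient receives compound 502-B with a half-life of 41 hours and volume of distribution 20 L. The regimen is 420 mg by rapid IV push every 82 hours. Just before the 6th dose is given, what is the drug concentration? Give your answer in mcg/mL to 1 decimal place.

f = (1/2)^(τ/t½) = (1/2)^(82/41) ≈ 0.2500.
C₀ = D/Vd = 420/20 ≈ 21.000 mcg/mL.
Before the 6th dose, 5 doses have been given. Superposition: Cmin = C₀·(f + f² + … + f^5).
≈ 21.000 × (0.2500 + 0.0625 + 0.0156 + 0.0039 + 0.0010) ≈ 21.000 × 0.3330 ≈ 6.993 mcg/mL.

7.0 mcg/mL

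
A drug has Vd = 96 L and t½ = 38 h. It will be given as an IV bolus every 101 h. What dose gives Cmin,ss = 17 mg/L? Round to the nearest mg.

τ/t½ = 101/38 ≈ 2.6579, so f = (1/2)^(101/38) ≈ 0.158451.
Cmin,ss = (D/Vd)·f/(1−f), so D = Cmin,ss·Vd·(1−f)/f.
D = 17 × 96 × (1−f)/f ≈ 17 × 96 × 5.31110 ≈ 8667.72 mg.

8668 mg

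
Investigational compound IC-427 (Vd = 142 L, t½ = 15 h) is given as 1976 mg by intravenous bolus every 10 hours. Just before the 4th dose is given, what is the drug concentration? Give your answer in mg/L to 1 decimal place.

f = (1/2)^(τ/t½) = (1/2)^(10/15) ≈ 0.6300.
C₀ = D/Vd = 1976/142 ≈ 13.915 mg/L.
Before the 4th dose, 3 doses have been given. Superposition: Cmin = C₀·(f + f² + … + f^3).
≈ 13.915 × (0.6300 + 0.3969 + 0.2500) ≈ 13.915 × 1.2769 ≈ 17.768 mg/L.

17.8 mg/L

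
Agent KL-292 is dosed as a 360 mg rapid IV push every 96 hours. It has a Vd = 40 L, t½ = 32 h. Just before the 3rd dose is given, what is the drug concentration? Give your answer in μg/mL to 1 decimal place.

f = (1/2)^(τ/t½) = (1/2)^(96/32) ≈ 0.1250.
C₀ = D/Vd = 360/40 ≈ 9.000 μg/mL.
Before the 3rd dose, 2 doses have been given. Superposition: Cmin = C₀·(f + f²).
≈ 9.000 × (0.1250 + 0.0156) ≈ 9.000 × 0.1406 ≈ 1.265 μg/mL.

1.3 μg/mL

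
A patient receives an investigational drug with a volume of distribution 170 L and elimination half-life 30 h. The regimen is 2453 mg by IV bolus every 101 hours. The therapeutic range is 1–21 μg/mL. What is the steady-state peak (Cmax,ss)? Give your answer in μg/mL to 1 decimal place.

16.0 μg/mL

k = ln2/t½ = ln2/30 ≈ 0.023105 h⁻¹; fraction remaining f = e^(−kτ) = e^(−0.023105×101) ≈ 0.0969.
At steady state, accumulation factor R = 1/(1 − e^(−kτ)) ≈ 1.1073.
Each bolus raises the concentration by D/Vd = 2453/170 ≈ 14.429 μg/mL.
Steady-state peak Cmax,ss = C₀·R ≈ 14.429 × 1.1073 ≈ 15.977 μg/mL.
Peak 16.0 μg/mL vs MTC 21 μg/mL: below toxic threshold.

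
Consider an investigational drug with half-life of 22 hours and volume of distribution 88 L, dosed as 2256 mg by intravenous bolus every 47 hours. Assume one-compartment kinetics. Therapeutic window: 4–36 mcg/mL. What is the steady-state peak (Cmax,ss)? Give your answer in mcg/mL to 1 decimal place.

33.2 mcg/mL

Over one 47-h interval, 47/22 ≈ 2.1364 half-lives elapse, leaving f ≈ 0.2275 of each dose.
At steady state, accumulation factor R = 1/(1 − e^(−kτ)) ≈ 1.2945.
Each bolus raises the concentration by D/Vd = 2256/88 ≈ 25.636 mcg/mL.
Steady-state peak Cmax,ss = C₀·R ≈ 25.636 × 1.2945 ≈ 33.186 mcg/mL.
Peak 33.2 mcg/mL vs MTC 36 mcg/mL: below toxic threshold.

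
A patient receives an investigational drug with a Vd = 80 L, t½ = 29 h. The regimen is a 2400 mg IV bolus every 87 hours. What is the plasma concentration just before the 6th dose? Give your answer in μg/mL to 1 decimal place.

f = (1/2)^(τ/t½) = (1/2)^(87/29) ≈ 0.1250.
C₀ = D/Vd = 2400/80 ≈ 30.000 μg/mL.
Before the 6th dose, 5 doses have been given. Superposition: Cmin = C₀·(f + f² + … + f^5).
≈ 30.000 × (0.1250 + 0.0156 + 0.0020 + 0.0002 + 0.0000) ≈ 30.000 × 0.1428 ≈ 4.284 μg/mL.

4.3 μg/mL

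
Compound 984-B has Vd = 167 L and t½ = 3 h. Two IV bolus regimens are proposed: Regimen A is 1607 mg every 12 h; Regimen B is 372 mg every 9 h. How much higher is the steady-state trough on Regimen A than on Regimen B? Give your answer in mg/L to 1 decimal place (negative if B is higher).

0.3 mg/L

Regimen A: f = (1/2)^(12/3) ≈ 0.0625; Cmin,ss = (1607/167)·f/(1−f) ≈ 0.642 mg/L.
Regimen B: f = (1/2)^(9/3) ≈ 0.1250; Cmin,ss = (372/167)·f/(1−f) ≈ 0.318 mg/L.
Difference ≈ 0.642 − 0.318 ≈ 0.324 mg/L.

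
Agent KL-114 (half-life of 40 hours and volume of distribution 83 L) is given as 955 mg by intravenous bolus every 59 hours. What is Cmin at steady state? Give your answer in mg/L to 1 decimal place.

6.5 mg/L

τ/t½ = 59/40 ≈ 1.475, so fraction remaining f = (1/2)^(59/40) ≈ 0.3597.
Accumulation ratio R = 1/(1 − f) ≈ 1/0.6403 ≈ 1.5618.
Single-dose peak C₀ = D/Vd = 955/83 ≈ 11.506 mg/L.
Steady-state peak Cmax,ss = C₀·R ≈ 11.506 × 1.5618 ≈ 17.970 mg/L.
One interval later, Cmin,ss = Cmax,ss·e^(−kτ) ≈ 17.970 × 0.3597 ≈ 6.464 mg/L.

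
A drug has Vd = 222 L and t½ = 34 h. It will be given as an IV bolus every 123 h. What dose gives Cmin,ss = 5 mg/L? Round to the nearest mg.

12515 mg

τ/t½ = 123/34 ≈ 3.6176, so f = (1/2)^(123/34) ≈ 0.081467.
Cmin,ss = (D/Vd)·f/(1−f), so D = Cmin,ss·Vd·(1−f)/f.
D = 5 × 222 × (1−f)/f ≈ 5 × 222 × 11.27491 ≈ 12515.15 mg.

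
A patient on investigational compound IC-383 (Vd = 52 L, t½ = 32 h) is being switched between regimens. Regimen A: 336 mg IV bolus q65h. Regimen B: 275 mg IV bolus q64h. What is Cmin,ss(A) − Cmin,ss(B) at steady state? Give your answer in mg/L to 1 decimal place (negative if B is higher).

0.3 mg/L

Regimen A: f = (1/2)^(65/32) ≈ 0.2446; Cmin,ss = (336/52)·f/(1−f) ≈ 2.092 mg/L.
Regimen B: f = (1/2)^(64/32) ≈ 0.2500; Cmin,ss = (275/52)·f/(1−f) ≈ 1.763 mg/L.
Difference ≈ 2.092 − 1.763 ≈ 0.329 mg/L.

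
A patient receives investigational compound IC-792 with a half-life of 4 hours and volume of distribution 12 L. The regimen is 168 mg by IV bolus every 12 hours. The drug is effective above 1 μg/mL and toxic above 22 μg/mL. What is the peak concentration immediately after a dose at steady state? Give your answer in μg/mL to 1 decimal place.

τ = 12 h = 3 half-lives, so f = (1/2)^3 = 0.125.
At steady state, R = 1/(1 − 0.125) = 8/7.
Single-dose peak C₀ = D/Vd = 168/12 = 14 μg/mL.
Steady-state peak Cmax,ss = C₀·R = 14 × 8/7 ≈ 16.000 μg/mL.
Peak 16.0 μg/mL vs MTC 22 μg/mL: below toxic threshold.

16.0 μg/mL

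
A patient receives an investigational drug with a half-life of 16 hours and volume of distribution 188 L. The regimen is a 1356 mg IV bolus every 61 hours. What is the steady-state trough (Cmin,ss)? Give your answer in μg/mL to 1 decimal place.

0.6 μg/mL

k = ln2/t½ = ln2/16 ≈ 0.043322 h⁻¹; fraction remaining f = e^(−kτ) = e^(−0.043322×61) ≈ 0.0712.
Single-dose peak C₀ = D/Vd = 1356/188 ≈ 7.213 μg/mL.
Steady-state trough Cmin,ss = C₀·f/(1−f) ≈ 7.213 × 0.0712/0.9288 ≈ 0.553 μg/mL.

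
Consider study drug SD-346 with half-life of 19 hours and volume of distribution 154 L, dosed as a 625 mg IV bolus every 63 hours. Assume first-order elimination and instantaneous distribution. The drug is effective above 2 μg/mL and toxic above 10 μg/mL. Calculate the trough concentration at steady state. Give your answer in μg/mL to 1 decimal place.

τ/t½ = 63/19 ≈ 3.3158, so fraction remaining f = (1/2)^(63/19) ≈ 0.1004.
Accumulation ratio R = 1/(1 − f) ≈ 1/0.8996 ≈ 1.1116.
Each bolus raises the concentration by D/Vd = 625/154 ≈ 4.058 μg/mL.
Steady-state peak Cmax,ss = C₀·R ≈ 4.058 × 1.1116 ≈ 4.511 μg/mL.
Steady-state trough Cmin,ss = Cmax,ss·f ≈ 4.511 × 0.1004 ≈ 0.453 μg/mL.
Trough 0.5 μg/mL vs MEC 2 μg/mL: subtherapeutic.

0.5 μg/mL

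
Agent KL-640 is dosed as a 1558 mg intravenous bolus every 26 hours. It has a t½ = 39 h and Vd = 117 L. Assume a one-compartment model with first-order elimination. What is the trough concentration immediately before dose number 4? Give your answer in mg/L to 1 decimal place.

f = (1/2)^(τ/t½) = (1/2)^(26/39) ≈ 0.6300.
C₀ = D/Vd = 1558/117 ≈ 13.316 mg/L.
Before the 4th dose, 3 doses have been given. Superposition: Cmin = C₀·(f + f² + … + f^3).
≈ 13.316 × (0.6300 + 0.3969 + 0.2500) ≈ 13.316 × 1.2769 ≈ 17.003 mg/L.

17.0 mg/L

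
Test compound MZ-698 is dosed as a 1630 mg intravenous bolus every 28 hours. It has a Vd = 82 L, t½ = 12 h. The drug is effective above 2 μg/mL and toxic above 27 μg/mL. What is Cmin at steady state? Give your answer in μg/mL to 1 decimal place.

4.9 μg/mL

k = ln2/t½ = ln2/12 ≈ 0.057762 h⁻¹; fraction remaining f = e^(−kτ) = e^(−0.057762×28) ≈ 0.1984.
Accumulation ratio R = 1/(1 − f) ≈ 1/0.8016 ≈ 1.2475.
Single-dose peak C₀ = D/Vd = 1630/82 ≈ 19.878 μg/mL.
Steady-state peak Cmax,ss = C₀·R ≈ 19.878 × 1.2475 ≈ 24.798 μg/mL.
One interval later, Cmin,ss = Cmax,ss·e^(−kτ) ≈ 24.798 × 0.1984 ≈ 4.920 μg/mL.
Trough 4.9 μg/mL vs MEC 2 μg/mL: adequate.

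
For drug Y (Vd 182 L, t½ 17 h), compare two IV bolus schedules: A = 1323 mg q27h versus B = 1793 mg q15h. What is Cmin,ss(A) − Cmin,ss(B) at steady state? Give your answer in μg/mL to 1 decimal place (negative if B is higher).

Regimen A: f = (1/2)^(27/17) ≈ 0.3326; Cmin,ss = (1323/182)·f/(1−f) ≈ 3.623 μg/mL.
Regimen B: f = (1/2)^(15/17) ≈ 0.5425; Cmin,ss = (1793/182)·f/(1−f) ≈ 11.682 μg/mL.
Difference ≈ 3.623 − 11.682 ≈ -8.059 μg/mL.

-8.1 μg/mL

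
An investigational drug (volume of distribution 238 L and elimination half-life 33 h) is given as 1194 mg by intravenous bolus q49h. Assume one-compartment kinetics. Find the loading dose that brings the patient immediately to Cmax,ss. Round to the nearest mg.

f = (1/2)^(49/33) ≈ 0.357286; accumulation ratio R = 1/(1−f) ≈ 1.55590.
Loading dose to hit Cmax,ss on first dose: D_load = D_maint·R ≈ 1194 × 1.55590 ≈ 1857.74 mg.

1858 mg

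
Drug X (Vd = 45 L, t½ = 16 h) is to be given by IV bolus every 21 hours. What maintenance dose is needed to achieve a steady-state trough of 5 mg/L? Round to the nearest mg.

τ/t½ = 21/16 ≈ 1.3125, so f = (1/2)^(21/16) ≈ 0.402623.
Cmin,ss = (D/Vd)·f/(1−f), so D = Cmin,ss·Vd·(1−f)/f.
D = 5 × 45 × (1−f)/f ≈ 5 × 45 × 1.48371 ≈ 333.83 mg.

334 mg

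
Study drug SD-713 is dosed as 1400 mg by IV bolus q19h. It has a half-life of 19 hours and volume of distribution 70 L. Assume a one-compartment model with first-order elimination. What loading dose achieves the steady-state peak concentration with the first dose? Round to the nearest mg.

2800 mg

f = (1/2)^(19/19) ≈ 0.500000; accumulation ratio R = 1/(1−f) ≈ 2.00000.
Loading dose to hit Cmax,ss on first dose: D_load = D_maint·R ≈ 1400 × 2.00000 ≈ 2800.00 mg.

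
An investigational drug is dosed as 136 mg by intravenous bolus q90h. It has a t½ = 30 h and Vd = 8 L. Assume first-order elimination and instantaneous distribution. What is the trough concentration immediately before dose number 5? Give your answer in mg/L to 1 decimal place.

2.4 mg/L

f = (1/2)^(τ/t½) = (1/2)^(90/30) ≈ 0.1250.
C₀ = D/Vd = 136/8 ≈ 17.000 mg/L.
Before the 5th dose, 4 doses have been given. Superposition: Cmin = C₀·(f + f² + … + f^4).
≈ 17.000 × (0.1250 + 0.0156 + 0.0020 + 0.0002) ≈ 17.000 × 0.1428 ≈ 2.428 mg/L.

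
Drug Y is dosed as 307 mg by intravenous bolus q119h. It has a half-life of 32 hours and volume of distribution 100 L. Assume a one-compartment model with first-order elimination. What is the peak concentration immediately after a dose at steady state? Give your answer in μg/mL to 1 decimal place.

3.3 μg/mL

τ/t½ = 119/32 ≈ 3.7188, so fraction remaining f = (1/2)^(119/32) ≈ 0.0760.
At steady state, accumulation factor R = 1/(1 − e^(−kτ)) ≈ 1.0823.
Each bolus raises the concentration by D/Vd = 307/100 ≈ 3.070 μg/mL.
Cmax,ss = C₀/(1 − f) ≈ 3.070/0.9240 ≈ 3.323 μg/mL.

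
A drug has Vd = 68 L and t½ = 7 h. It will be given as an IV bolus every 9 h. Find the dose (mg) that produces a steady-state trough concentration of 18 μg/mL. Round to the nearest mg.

τ/t½ = 9/7 ≈ 1.2857, so f = (1/2)^(9/7) ≈ 0.410168.
Cmin,ss = (D/Vd)·f/(1−f), so D = Cmin,ss·Vd·(1−f)/f.
D = 18 × 68 × (1−f)/f ≈ 18 × 68 × 1.43803 ≈ 1760.15 mg.

1760 mg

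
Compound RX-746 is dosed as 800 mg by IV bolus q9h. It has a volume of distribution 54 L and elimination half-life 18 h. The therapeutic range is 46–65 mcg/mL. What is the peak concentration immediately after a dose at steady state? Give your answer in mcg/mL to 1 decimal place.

50.6 mcg/mL

k = ln2/t½ = ln2/18 ≈ 0.038508 h⁻¹; fraction remaining f = e^(−kτ) = e^(−0.038508×9) ≈ 0.7071.
Accumulation ratio R = 1/(1 − f) ≈ 1/0.2929 ≈ 3.4141.
Single-dose peak C₀ = D/Vd = 800/54 ≈ 14.815 mcg/mL.
Cmax,ss = C₀/(1 − f) ≈ 14.815/0.2929 ≈ 50.580 mcg/mL.
Peak 50.6 mcg/mL vs MTC 65 mcg/mL: below toxic threshold.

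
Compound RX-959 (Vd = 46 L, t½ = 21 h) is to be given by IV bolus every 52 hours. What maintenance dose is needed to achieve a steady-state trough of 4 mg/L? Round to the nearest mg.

τ/t½ = 52/21 ≈ 2.4762, so f = (1/2)^(52/21) ≈ 0.179718.
Cmin,ss = (D/Vd)·f/(1−f), so D = Cmin,ss·Vd·(1−f)/f.
D = 4 × 46 × (1−f)/f ≈ 4 × 46 × 4.56427 ≈ 839.83 mg.

840 mg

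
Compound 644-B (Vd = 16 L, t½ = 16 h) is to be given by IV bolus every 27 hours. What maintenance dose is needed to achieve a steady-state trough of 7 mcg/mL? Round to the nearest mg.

τ/t½ = 27/16 ≈ 1.6875, so f = (1/2)^(27/16) ≈ 0.310464.
Cmin,ss = (D/Vd)·f/(1−f), so D = Cmin,ss·Vd·(1−f)/f.
D = 7 × 16 × (1−f)/f ≈ 7 × 16 × 2.22099 ≈ 248.75 mg.

249 mg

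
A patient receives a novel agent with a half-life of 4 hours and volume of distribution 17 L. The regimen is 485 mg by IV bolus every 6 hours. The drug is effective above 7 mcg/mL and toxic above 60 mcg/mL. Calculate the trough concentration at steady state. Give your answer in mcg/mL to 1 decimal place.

Over one 6-h interval, 6/4 ≈ 1.5 half-lives elapse, leaving f ≈ 0.3536 of each dose.
Accumulation ratio R = 1/(1 − f) ≈ 1/0.6464 ≈ 1.5470.
Each bolus raises the concentration by D/Vd = 485/17 ≈ 28.529 mcg/mL.
Steady-state peak Cmax,ss = C₀·R ≈ 28.529 × 1.5470 ≈ 44.134 mcg/mL.
One interval later, Cmin,ss = Cmax,ss·e^(−kτ) ≈ 44.134 × 0.3536 ≈ 15.606 mcg/mL.
Trough 15.6 mcg/mL vs MEC 7 mcg/mL: adequate.

15.6 mcg/mL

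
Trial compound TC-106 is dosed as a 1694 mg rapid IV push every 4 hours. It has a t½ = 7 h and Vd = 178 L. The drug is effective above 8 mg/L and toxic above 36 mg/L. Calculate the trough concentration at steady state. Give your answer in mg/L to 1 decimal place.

19.6 mg/L

τ/t½ = 4/7 ≈ 0.57143, so fraction remaining f = (1/2)^(4/7) ≈ 0.6730.
Single-dose peak C₀ = D/Vd = 1694/178 ≈ 9.517 mg/L.
Steady-state trough Cmin,ss = C₀·f/(1−f) ≈ 9.517 × 0.6730/0.3270 ≈ 19.587 mg/L.
Trough 19.6 mg/L vs MEC 8 mg/L: adequate.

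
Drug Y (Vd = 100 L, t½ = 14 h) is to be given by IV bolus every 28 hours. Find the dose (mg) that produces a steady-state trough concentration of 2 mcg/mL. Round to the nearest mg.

600 mg

τ/t½ = 28/14 ≈ 2, so f = (1/2)^(28/14) ≈ 0.250000.
Cmin,ss = (D/Vd)·f/(1−f), so D = Cmin,ss·Vd·(1−f)/f.
D = 2 × 100 × (1−f)/f ≈ 2 × 100 × 3.00000 ≈ 600.00 mg.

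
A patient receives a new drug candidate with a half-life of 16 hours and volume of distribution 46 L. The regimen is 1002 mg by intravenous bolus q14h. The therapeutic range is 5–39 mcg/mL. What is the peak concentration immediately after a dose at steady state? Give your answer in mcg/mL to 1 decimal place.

47.9 mcg/mL

Over one 14-h interval, 14/16 ≈ 0.875 half-lives elapse, leaving f ≈ 0.5453 of each dose.
At steady state, accumulation factor R = 1/(1 − e^(−kτ)) ≈ 2.1993.
Single-dose peak C₀ = D/Vd = 1002/46 ≈ 21.783 mcg/mL.
Cmax,ss = C₀/(1 − f) ≈ 21.783/0.4547 ≈ 47.906 mcg/mL.
Peak 47.9 mcg/mL vs MTC 39 mcg/mL: exceeds toxic threshold.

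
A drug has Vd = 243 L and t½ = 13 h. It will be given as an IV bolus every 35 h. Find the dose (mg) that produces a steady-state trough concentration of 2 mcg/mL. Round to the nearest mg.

τ/t½ = 35/13 ≈ 2.6923, so f = (1/2)^(35/13) ≈ 0.154716.
Cmin,ss = (D/Vd)·f/(1−f), so D = Cmin,ss·Vd·(1−f)/f.
D = 2 × 243 × (1−f)/f ≈ 2 × 243 × 5.46346 ≈ 2655.24 mg.

2655 mg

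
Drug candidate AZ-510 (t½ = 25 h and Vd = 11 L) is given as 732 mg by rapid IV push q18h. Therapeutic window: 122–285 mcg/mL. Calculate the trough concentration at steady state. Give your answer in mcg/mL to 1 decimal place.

τ/t½ = 18/25 ≈ 0.72, so fraction remaining f = (1/2)^(18/25) ≈ 0.6071.
At steady state, accumulation factor R = 1/(1 − e^(−kτ)) ≈ 2.5452.
Each bolus raises the concentration by D/Vd = 732/11 ≈ 66.545 mcg/mL.
Steady-state peak Cmax,ss = C₀·R ≈ 66.545 × 2.5452 ≈ 169.370 mcg/mL.
One interval later, Cmin,ss = Cmax,ss·e^(−kτ) ≈ 169.370 × 0.6071 ≈ 102.825 mcg/mL.
Trough 102.8 mcg/mL vs MEC 122 mcg/mL: subtherapeutic.

102.8 mcg/mL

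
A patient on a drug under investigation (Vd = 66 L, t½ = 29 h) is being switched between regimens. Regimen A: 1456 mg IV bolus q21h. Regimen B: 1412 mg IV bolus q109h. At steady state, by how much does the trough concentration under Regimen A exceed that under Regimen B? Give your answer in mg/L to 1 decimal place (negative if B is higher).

Regimen A: f = (1/2)^(21/29) ≈ 0.6054; Cmin,ss = (1456/66)·f/(1−f) ≈ 33.846 mg/L.
Regimen B: f = (1/2)^(109/29) ≈ 0.0739; Cmin,ss = (1412/66)·f/(1−f) ≈ 1.707 mg/L.
Difference ≈ 33.846 − 1.707 ≈ 32.139 mg/L.

32.1 mg/L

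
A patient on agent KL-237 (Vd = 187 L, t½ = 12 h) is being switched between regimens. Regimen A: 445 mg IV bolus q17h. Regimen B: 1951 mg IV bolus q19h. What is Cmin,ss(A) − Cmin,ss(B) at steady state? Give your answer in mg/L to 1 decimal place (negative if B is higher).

Regimen A: f = (1/2)^(17/12) ≈ 0.3746; Cmin,ss = (445/187)·f/(1−f) ≈ 1.425 mg/L.
Regimen B: f = (1/2)^(19/12) ≈ 0.3337; Cmin,ss = (1951/187)·f/(1−f) ≈ 5.225 mg/L.
Difference ≈ 1.425 − 5.225 ≈ -3.800 mg/L.

-3.8 mg/L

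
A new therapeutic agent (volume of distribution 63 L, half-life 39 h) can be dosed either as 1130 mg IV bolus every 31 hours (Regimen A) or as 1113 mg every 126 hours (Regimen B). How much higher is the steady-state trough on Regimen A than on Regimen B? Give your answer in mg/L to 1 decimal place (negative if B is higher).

22.3 mg/L

Regimen A: f = (1/2)^(31/39) ≈ 0.5764; Cmin,ss = (1130/63)·f/(1−f) ≈ 24.407 mg/L.
Regimen B: f = (1/2)^(126/39) ≈ 0.1065; Cmin,ss = (1113/63)·f/(1−f) ≈ 2.106 mg/L.
Difference ≈ 24.407 − 2.106 ≈ 22.301 mg/L.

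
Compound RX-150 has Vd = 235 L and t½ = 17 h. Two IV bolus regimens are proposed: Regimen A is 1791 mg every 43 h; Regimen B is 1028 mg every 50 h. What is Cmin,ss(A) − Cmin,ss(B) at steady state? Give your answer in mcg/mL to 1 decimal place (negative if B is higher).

Regimen A: f = (1/2)^(43/17) ≈ 0.1732; Cmin,ss = (1791/235)·f/(1−f) ≈ 1.597 mcg/mL.
Regimen B: f = (1/2)^(50/17) ≈ 0.1302; Cmin,ss = (1028/235)·f/(1−f) ≈ 0.655 mcg/mL.
Difference ≈ 1.597 − 0.655 ≈ 0.942 mcg/mL.

0.9 mcg/mL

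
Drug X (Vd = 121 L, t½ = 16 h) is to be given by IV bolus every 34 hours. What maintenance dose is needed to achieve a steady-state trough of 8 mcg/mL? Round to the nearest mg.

τ/t½ = 34/16 ≈ 2.125, so f = (1/2)^(34/16) ≈ 0.229251.
Cmin,ss = (D/Vd)·f/(1−f), so D = Cmin,ss·Vd·(1−f)/f.
D = 8 × 121 × (1−f)/f ≈ 8 × 121 × 3.36203 ≈ 3254.45 mg.

3254 mg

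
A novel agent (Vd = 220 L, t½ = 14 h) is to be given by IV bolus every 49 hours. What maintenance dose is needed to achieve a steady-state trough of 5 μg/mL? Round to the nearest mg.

11345 mg

τ/t½ = 49/14 ≈ 3.5, so f = (1/2)^(49/14) ≈ 0.088388.
Cmin,ss = (D/Vd)·f/(1−f), so D = Cmin,ss·Vd·(1−f)/f.
D = 5 × 220 × (1−f)/f ≈ 5 × 220 × 10.31375 ≈ 11345.12 mg.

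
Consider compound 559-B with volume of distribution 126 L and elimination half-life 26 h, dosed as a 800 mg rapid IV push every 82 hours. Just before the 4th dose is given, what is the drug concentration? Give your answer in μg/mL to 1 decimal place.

0.8 μg/mL

f = (1/2)^(τ/t½) = (1/2)^(82/26) ≈ 0.1124.
C₀ = D/Vd = 800/126 ≈ 6.349 μg/mL.
Before the 4th dose, 3 doses have been given. Superposition: Cmin = C₀·(f + f² + … + f^3).
≈ 6.349 × (0.1124 + 0.0126 + 0.0014) ≈ 6.349 × 0.1264 ≈ 0.803 μg/mL.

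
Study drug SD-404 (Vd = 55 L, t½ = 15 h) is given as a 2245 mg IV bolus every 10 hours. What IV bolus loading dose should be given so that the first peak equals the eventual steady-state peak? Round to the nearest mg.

f = (1/2)^(10/15) ≈ 0.629961; accumulation ratio R = 1/(1−f) ≈ 2.70242.
Loading dose to hit Cmax,ss on first dose: D_load = D_maint·R ≈ 2245 × 2.70242 ≈ 6066.93 mg.

6067 mg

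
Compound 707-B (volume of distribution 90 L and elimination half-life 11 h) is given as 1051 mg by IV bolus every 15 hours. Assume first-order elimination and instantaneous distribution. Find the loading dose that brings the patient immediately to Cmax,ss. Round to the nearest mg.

f = (1/2)^(15/11) ≈ 0.388602; accumulation ratio R = 1/(1−f) ≈ 1.63560.
Loading dose to hit Cmax,ss on first dose: D_load = D_maint·R ≈ 1051 × 1.63560 ≈ 1719.02 mg.

1719 mg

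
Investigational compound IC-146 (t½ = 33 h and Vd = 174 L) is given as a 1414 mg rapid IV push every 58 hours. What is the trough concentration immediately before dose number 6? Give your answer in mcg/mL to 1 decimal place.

3.4 mcg/mL

f = (1/2)^(τ/t½) = (1/2)^(58/33) ≈ 0.2957.
C₀ = D/Vd = 1414/174 ≈ 8.126 mcg/mL.
Before the 6th dose, 5 doses have been given. Superposition: Cmin = C₀·(f + f² + … + f^5).
≈ 8.126 × (0.2957 + 0.0874 + 0.0259 + 0.0076 + 0.0023) ≈ 8.126 × 0.4189 ≈ 3.404 mcg/mL.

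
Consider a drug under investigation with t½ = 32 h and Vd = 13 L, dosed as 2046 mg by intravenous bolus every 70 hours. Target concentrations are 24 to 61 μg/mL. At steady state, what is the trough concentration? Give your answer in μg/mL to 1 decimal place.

44.3 μg/mL

Over one 70-h interval, 70/32 ≈ 2.1875 half-lives elapse, leaving f ≈ 0.2195 of each dose.
Each bolus raises the concentration by D/Vd = 2046/13 ≈ 157.385 μg/mL.
Steady-state trough Cmin,ss = C₀·f/(1−f) ≈ 157.385 × 0.2195/0.7805 ≈ 44.261 μg/mL.
Trough 44.3 μg/mL vs MEC 24 μg/mL: adequate.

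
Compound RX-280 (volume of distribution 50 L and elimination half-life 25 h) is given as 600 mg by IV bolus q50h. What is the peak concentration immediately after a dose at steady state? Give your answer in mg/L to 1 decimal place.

τ = 50 h = 2 half-lives, so f = (1/2)^2 = 0.25.
Accumulation ratio R = 1/(1 − f) = 1/0.75 = 4/3.
Single-dose peak C₀ = D/Vd = 600/50 = 12 mg/L.
Steady-state peak Cmax,ss = C₀·R = 12 × 4/3 ≈ 16.000 mg/L.

16.0 mg/L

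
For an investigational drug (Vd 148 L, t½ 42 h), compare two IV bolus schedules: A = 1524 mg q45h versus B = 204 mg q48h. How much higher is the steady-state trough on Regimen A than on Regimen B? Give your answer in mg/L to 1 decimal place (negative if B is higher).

Regimen A: f = (1/2)^(45/42) ≈ 0.4758; Cmin,ss = (1524/148)·f/(1−f) ≈ 9.347 mg/L.
Regimen B: f = (1/2)^(48/42) ≈ 0.4529; Cmin,ss = (204/148)·f/(1−f) ≈ 1.141 mg/L.
Difference ≈ 9.347 − 1.141 ≈ 8.206 mg/L.

8.2 mg/L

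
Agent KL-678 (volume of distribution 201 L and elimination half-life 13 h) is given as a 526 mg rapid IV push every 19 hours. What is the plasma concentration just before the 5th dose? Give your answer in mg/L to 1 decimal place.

1.5 mg/L

f = (1/2)^(τ/t½) = (1/2)^(19/13) ≈ 0.3631.
C₀ = D/Vd = 526/201 ≈ 2.617 mg/L.
Before the 5th dose, 4 doses have been given. Superposition: Cmin = C₀·(f + f² + … + f^4).
≈ 2.617 × (0.3631 + 0.1318 + 0.0479 + 0.0174) ≈ 2.617 × 0.5602 ≈ 1.466 mg/L.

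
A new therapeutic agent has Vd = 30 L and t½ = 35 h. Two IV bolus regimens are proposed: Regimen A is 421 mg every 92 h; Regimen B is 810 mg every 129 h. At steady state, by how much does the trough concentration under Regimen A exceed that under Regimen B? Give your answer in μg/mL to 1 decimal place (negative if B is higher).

0.4 μg/mL

Regimen A: f = (1/2)^(92/35) ≈ 0.1617; Cmin,ss = (421/30)·f/(1−f) ≈ 2.707 μg/mL.
Regimen B: f = (1/2)^(129/35) ≈ 0.0777; Cmin,ss = (810/30)·f/(1−f) ≈ 2.275 μg/mL.
Difference ≈ 2.707 − 2.275 ≈ 0.432 μg/mL.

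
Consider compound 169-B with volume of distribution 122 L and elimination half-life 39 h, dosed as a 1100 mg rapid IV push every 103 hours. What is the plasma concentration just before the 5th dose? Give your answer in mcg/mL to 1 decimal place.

1.7 mcg/mL

f = (1/2)^(τ/t½) = (1/2)^(103/39) ≈ 0.1603.
C₀ = D/Vd = 1100/122 ≈ 9.016 mcg/mL.
Before the 5th dose, 4 doses have been given. Superposition: Cmin = C₀·(f + f² + … + f^4).
≈ 9.016 × (0.1603 + 0.0257 + 0.0041 + 0.0007) ≈ 9.016 × 0.1908 ≈ 1.720 mcg/mL.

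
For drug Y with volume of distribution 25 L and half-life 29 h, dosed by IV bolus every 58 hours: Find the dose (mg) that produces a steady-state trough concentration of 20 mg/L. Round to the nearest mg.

τ/t½ = 58/29 ≈ 2, so f = (1/2)^(58/29) ≈ 0.250000.
Cmin,ss = (D/Vd)·f/(1−f), so D = Cmin,ss·Vd·(1−f)/f.
D = 20 × 25 × (1−f)/f ≈ 20 × 25 × 3.00000 ≈ 1500.00 mg.

1500 mg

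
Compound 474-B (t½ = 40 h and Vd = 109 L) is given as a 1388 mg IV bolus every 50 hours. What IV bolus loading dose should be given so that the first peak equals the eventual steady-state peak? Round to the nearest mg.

f = (1/2)^(50/40) ≈ 0.420448; accumulation ratio R = 1/(1−f) ≈ 1.72547.
Loading dose to hit Cmax,ss on first dose: D_load = D_maint·R ≈ 1388 × 1.72547 ≈ 2394.95 mg.

2395 mg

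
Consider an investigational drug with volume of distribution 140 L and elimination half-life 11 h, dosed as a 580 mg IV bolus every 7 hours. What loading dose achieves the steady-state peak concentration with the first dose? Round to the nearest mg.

f = (1/2)^(7/11) ≈ 0.643332; accumulation ratio R = 1/(1−f) ≈ 2.80373.
Loading dose to hit Cmax,ss on first dose: D_load = D_maint·R ≈ 580 × 2.80373 ≈ 1626.16 mg.

1626 mg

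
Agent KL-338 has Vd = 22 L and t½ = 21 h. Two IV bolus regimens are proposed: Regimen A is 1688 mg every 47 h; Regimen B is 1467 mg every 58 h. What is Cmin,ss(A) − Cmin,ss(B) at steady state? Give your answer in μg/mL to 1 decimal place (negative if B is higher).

9.1 μg/mL

Regimen A: f = (1/2)^(47/21) ≈ 0.2120; Cmin,ss = (1688/22)·f/(1−f) ≈ 20.642 μg/mL.
Regimen B: f = (1/2)^(58/21) ≈ 0.1474; Cmin,ss = (1467/22)·f/(1−f) ≈ 11.528 μg/mL.
Difference ≈ 20.642 − 11.528 ≈ 9.114 μg/mL.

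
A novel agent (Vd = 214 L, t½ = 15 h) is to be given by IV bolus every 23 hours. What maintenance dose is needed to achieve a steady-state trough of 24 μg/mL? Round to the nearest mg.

τ/t½ = 23/15 ≈ 1.5333, so f = (1/2)^(23/15) ≈ 0.345478.
Cmin,ss = (D/Vd)·f/(1−f), so D = Cmin,ss·Vd·(1−f)/f.
D = 24 × 214 × (1−f)/f ≈ 24 × 214 × 1.89454 ≈ 9730.36 mg.

9730 mg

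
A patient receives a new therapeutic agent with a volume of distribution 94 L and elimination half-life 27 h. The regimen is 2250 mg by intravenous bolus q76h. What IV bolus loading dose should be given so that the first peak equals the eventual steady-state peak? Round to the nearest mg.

2623 mg

f = (1/2)^(76/27) ≈ 0.142120; accumulation ratio R = 1/(1−f) ≈ 1.16566.
Loading dose to hit Cmax,ss on first dose: D_load = D_maint·R ≈ 2250 × 1.16566 ≈ 2622.73 mg.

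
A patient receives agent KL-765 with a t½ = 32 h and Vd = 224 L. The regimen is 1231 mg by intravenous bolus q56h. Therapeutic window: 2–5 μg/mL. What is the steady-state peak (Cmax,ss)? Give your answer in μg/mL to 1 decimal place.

τ/t½ = 56/32 ≈ 1.75, so fraction remaining f = (1/2)^(56/32) ≈ 0.2973.
At steady state, accumulation factor R = 1/(1 − e^(−kτ)) ≈ 1.4231.
Single-dose peak C₀ = D/Vd = 1231/224 ≈ 5.496 μg/mL.
Steady-state peak Cmax,ss = C₀·R ≈ 5.496 × 1.4231 ≈ 7.821 μg/mL.
Peak 7.8 μg/mL vs MTC 5 μg/mL: exceeds toxic threshold.

7.8 μg/mL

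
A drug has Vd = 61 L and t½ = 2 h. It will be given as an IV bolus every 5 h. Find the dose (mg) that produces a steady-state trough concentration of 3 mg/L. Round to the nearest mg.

852 mg

τ/t½ = 5/2 ≈ 2.5, so f = (1/2)^(5/2) ≈ 0.176777.
Cmin,ss = (D/Vd)·f/(1−f), so D = Cmin,ss·Vd·(1−f)/f.
D = 3 × 61 × (1−f)/f ≈ 3 × 61 × 4.65684 ≈ 852.20 mg.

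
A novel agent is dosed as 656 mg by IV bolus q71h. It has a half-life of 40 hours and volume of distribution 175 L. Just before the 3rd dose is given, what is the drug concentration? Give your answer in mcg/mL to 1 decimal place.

f = (1/2)^(τ/t½) = (1/2)^(71/40) ≈ 0.2922.
C₀ = D/Vd = 656/175 ≈ 3.749 mcg/mL.
Before the 3rd dose, 2 doses have been given. Superposition: Cmin = C₀·(f + f²).
≈ 3.749 × (0.2922 + 0.0854) ≈ 3.749 × 0.3776 ≈ 1.416 mcg/mL.

1.4 mcg/mL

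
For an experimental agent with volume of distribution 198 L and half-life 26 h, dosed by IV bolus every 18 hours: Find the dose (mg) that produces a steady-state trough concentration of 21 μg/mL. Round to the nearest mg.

2561 mg

τ/t½ = 18/26 ≈ 0.69231, so f = (1/2)^(18/26) ≈ 0.618863.
Cmin,ss = (D/Vd)·f/(1−f), so D = Cmin,ss·Vd·(1−f)/f.
D = 21 × 198 × (1−f)/f ≈ 21 × 198 × 0.61587 ≈ 2560.79 mg.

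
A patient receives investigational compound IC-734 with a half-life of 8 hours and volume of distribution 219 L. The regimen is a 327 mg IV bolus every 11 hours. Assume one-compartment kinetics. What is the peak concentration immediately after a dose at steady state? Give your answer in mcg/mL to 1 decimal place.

k = ln2/t½ = ln2/8 ≈ 0.086643 h⁻¹; fraction remaining f = e^(−kτ) = e^(−0.086643×11) ≈ 0.3856.
Accumulation ratio R = 1/(1 − f) ≈ 1/0.6144 ≈ 1.6276.
Each bolus raises the concentration by D/Vd = 327/219 ≈ 1.493 mcg/mL.
Steady-state peak Cmax,ss = C₀·R ≈ 1.493 × 1.6276 ≈ 2.430 mcg/mL.

2.4 mcg/mL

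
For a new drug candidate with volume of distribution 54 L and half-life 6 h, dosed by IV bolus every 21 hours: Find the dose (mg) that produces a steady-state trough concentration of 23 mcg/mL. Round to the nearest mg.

12810 mg

τ/t½ = 21/6 ≈ 3.5, so f = (1/2)^(21/6) ≈ 0.088388.
Cmin,ss = (D/Vd)·f/(1−f), so D = Cmin,ss·Vd·(1−f)/f.
D = 23 × 54 × (1−f)/f ≈ 23 × 54 × 10.31375 ≈ 12809.68 mg.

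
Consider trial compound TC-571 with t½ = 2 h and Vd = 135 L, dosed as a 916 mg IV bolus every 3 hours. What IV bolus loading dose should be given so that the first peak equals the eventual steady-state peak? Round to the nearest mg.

f = (1/2)^(3/2) ≈ 0.353553; accumulation ratio R = 1/(1−f) ≈ 1.54692.
Loading dose to hit Cmax,ss on first dose: D_load = D_maint·R ≈ 916 × 1.54692 ≈ 1416.98 mg.

1417 mg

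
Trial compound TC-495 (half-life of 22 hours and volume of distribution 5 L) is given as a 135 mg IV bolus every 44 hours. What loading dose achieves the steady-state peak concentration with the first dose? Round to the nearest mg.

180 mg

f = (1/2)^(44/22) ≈ 0.250000; accumulation ratio R = 1/(1−f) ≈ 1.33333.
Loading dose to hit Cmax,ss on first dose: D_load = D_maint·R ≈ 135 × 1.33333 ≈ 180.00 mg.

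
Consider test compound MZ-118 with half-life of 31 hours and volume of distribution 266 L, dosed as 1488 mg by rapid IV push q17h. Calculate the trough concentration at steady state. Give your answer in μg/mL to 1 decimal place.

12.1 μg/mL

τ/t½ = 17/31 ≈ 0.54839, so fraction remaining f = (1/2)^(17/31) ≈ 0.6838.
At steady state, accumulation factor R = 1/(1 − e^(−kτ)) ≈ 3.1626.
Single-dose peak C₀ = D/Vd = 1488/266 ≈ 5.594 μg/mL.
Cmax,ss = C₀/(1 − f) ≈ 5.594/0.3162 ≈ 17.691 μg/mL.
One interval later, Cmin,ss = Cmax,ss·e^(−kτ) ≈ 17.691 × 0.6838 ≈ 12.097 μg/mL.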